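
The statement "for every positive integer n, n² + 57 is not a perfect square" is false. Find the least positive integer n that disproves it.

n = 8

For n = 1, 2, 3, 4, 5, 6, 7 the conclusion holds.
n = 8: 8² + 57 = 121 = 11², a perfect square.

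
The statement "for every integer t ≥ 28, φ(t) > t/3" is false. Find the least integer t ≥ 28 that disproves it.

t = 28: φ(28) = 12 and 28/3 = 28/3, so φ(28) > 28/3.
t = 29: φ(29) = 28 and 29/3 = 29/3, so φ(29) > 29/3.
t = 30: φ(30) = 8 and 30/3 = 10, so φ(30) ≤ 30/3.
Thus t = 30 disproves the claim, and no smaller t works.

t = 30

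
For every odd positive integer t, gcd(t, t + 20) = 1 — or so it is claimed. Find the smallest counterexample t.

Check each odd positive integer t in order until gcd(t, t + 20) > 1.
t = 1: gcd(1, 21) = 1.
t = 3: gcd(3, 23) = 1.
t = 5: gcd(5, 25) = 5.
So t = 5 is the smallest counterexample.

t = 5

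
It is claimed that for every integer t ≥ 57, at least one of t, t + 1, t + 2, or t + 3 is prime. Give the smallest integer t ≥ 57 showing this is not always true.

t = 62

A counterexample is any integer t ≥ 57 such that t, t + 1, t + 2, t + 3 are all composite; we check each in order.
For t = 57, 58, 59, 60, 61 the conclusion holds.
t = 62: 62 = 2 × 31; 63 = 3 × 21; 64 = 2 × 32; 65 = 5 × 13 — all composite.
Hence t = 62 is a counterexample.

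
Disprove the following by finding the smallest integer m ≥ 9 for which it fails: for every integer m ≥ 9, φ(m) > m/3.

m = 12

We need the least integer m ≥ 9 for which the claim fails.
For m = 9, 10, 11 the conclusion holds.
m = 12: φ(12) = 4 and 12/3 = 4, so φ(12) ≤ 12/3.
Hence m = 12 is a counterexample.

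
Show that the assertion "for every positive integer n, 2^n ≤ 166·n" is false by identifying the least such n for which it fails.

Check each positive integer n in order until 2^n > 166·n.
For n = 1, 2, 3, 4, 5, 6, 7, 8, 9, 10 the conclusion holds.
n = 11: 2^n = 2048 and 166·n = 1826, so 2048 > 1826.
Thus n = 11 disproves the claim, and no smaller n works.

n = 11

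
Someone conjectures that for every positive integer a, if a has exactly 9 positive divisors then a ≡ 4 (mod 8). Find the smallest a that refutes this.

A counterexample is any positive integer a such that a has exactly 9 positive divisors but the claim fails; we check each in order.
For a = 36, 100, 196 the conclusion holds.
a = 225: τ(225) = 9; 225 ≡ 1 (mod 8).

a = 225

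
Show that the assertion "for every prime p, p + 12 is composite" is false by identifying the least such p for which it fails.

p = 2: p + 12 = 14 = 2 × 7, composite.
p = 3: p + 12 = 15 = 3 × 5, composite.
p = 5: p + 12 = 17, prime — not composite.
Thus p = 5 disproves the claim, and no smaller p works.

p = 5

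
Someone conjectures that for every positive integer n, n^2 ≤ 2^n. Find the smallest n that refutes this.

Check each positive integer n in order until n^2 > 2^n.
For n = 1, 2 the conclusion holds.
n = 3: n^2 = 9 and 2^n = 8, so 9 > 8.

n = 3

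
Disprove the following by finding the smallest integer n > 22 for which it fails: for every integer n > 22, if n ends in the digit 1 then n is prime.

n = 51

We need the least integer n > 22 for which n ends in the digit 1 but n is not prime.
For n = 31, 41 the conclusion holds.
n = 51: 51 ends in 1; 51 = 3 × 17, composite.
Hence n = 51 is a counterexample.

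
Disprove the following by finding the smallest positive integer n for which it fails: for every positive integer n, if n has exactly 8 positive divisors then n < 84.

n = 88

Check each positive integer n in order until n has exactly 8 positive divisors but the claim fails.
For n = 24, 30, 40, 42, 54, 56, 66, 70, 78 the conclusion holds.
n = 88: τ(88) = 8; 88 ≥ 84.
Hence n = 88 is a counterexample.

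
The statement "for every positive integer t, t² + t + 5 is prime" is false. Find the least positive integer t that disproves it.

We need the least positive integer t for which t² + t + 5 is not prime.
For t = 1, 2, 3 the conclusion holds.
t = 4: t² + t + 5 = 25 = 5 × 5, composite.

t = 4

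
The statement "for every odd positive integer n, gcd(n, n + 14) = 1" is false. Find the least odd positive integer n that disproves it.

n = 7

A counterexample is any odd positive integer n such that gcd(n, n + 14) > 1; we check each in order.
For n = 1, 3, 5 the conclusion holds.
n = 7: gcd(7, 21) = 7.
Thus n = 7 disproves the claim, and no smaller n works.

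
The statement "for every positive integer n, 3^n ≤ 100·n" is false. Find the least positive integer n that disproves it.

n = 6

Check each positive integer n in order until 3^n > 100·n.
For n = 1, 2, 3, 4, 5 the conclusion holds.
n = 6: 3^n = 729 and 100·n = 600, so 729 > 600.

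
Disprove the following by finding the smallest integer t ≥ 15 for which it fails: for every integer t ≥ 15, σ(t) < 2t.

t = 18

We need the least integer t ≥ 15 for which the claim fails.
For t = 15, 16, 17 the conclusion holds.
t = 18: σ(18) = 39; 39 ≥ 36.
Hence t = 18 is a counterexample.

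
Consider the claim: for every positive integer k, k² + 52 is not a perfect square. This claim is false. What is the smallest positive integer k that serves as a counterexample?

k = 12

A counterexample is any positive integer k such that k² + 52 is a perfect square; we check each in order.
For k = 1, 2, 3, 4, …, 9, 10, 11 the conclusion holds.
k = 12: 12² + 52 = 196 = 14², a perfect square.
Hence k = 12 is a counterexample.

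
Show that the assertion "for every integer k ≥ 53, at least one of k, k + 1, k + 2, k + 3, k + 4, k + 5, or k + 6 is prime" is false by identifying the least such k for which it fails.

k = 90

The first 37 eligible values, up to k = 89, all satisfy the conclusion.
k = 90: 90 = 2 × 45; 91 = 7 × 13; 92 = 2 × 46; 93 = 3 × 31; 94 = 2 × 47; 95 = 5 × 19; 96 = 2 × 48 — all composite.
Thus k = 90 disproves the claim, and no smaller k works.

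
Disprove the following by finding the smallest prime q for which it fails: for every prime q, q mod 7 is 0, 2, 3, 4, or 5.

q = 13

A counterexample is any prime q such that the claim fails; we check each in order.
For q = 2, 3, 5, 7, 11 the conclusion holds.
q = 13: 13 mod 7 = 6 — not in {0, 2, 3, 4, 5}.
So q = 13 is the smallest counterexample.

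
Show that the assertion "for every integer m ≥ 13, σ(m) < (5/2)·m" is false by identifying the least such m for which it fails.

m = 24

Check each integer m ≥ 13 in order until the claim fails.
The first 11 eligible values, up to m = 23, all satisfy the conclusion.
m = 24: σ(24) = 60; 60 ≥ 60.
Hence m = 24 is a counterexample.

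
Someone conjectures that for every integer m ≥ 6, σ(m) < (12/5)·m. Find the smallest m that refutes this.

m = 24

Check each integer m ≥ 6 in order until the claim fails.
For m = 6, 7, 8, 9, …, 21, 22, 23 the conclusion holds.
m = 24: σ(24) = 60; 60 ≥ 288/5.
Hence m = 24 is a counterexample.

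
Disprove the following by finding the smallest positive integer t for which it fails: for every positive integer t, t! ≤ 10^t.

t = 25

A counterexample is any positive integer t such that t! > 10^t; we check each in order.
The first 24 eligible values, up to t = 24, all satisfy the conclusion.
t = 25: t! = 15511210043330985984000000 and 10^t = 10000000000000000000000000, so 15511210043330985984000000 > 10000000000000000000000000.
Hence t = 25 is a counterexample.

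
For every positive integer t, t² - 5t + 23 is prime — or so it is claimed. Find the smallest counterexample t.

t = 19

Check each positive integer t in order until t² - 5t + 23 is not prime.
For t = 1, 2, 3, 4, …, 16, 17, 18 the conclusion holds.
t = 19: t² - 5t + 23 = 289 = 17 × 17, composite.
So t = 19 is the smallest counterexample.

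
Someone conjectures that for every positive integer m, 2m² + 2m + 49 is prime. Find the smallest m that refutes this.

For m = 1, 2, 3, 4, 5 the conclusion holds.
m = 6: 2m² + 2m + 49 = 133 = 7 × 19, composite.
So m = 6 is the smallest counterexample.

m = 6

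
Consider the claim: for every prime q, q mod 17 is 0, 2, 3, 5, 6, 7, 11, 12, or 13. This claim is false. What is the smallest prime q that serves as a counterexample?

A counterexample is any prime q such that the claim fails; we check each in order.
The first 10 eligible values, up to q = 29, all satisfy the conclusion.
q = 31: 31 mod 17 = 14 — not in {0, 2, 3, 5, 6, 7, 11, 12, 13}.
So q = 31 is the smallest counterexample.

q = 31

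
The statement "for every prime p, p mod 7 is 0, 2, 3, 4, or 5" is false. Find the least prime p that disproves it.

p = 13

For p = 2, 3, 5, 7, 11 the conclusion holds.
p = 13: 13 mod 7 = 6 — not in {0, 2, 3, 4, 5}.
So p = 13 is the smallest counterexample.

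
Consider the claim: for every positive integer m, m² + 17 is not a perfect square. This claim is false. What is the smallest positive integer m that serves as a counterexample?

A counterexample is any positive integer m such that m² + 17 is a perfect square; we check each in order.
For m = 1, 2, 3, 4, 5, 6, 7 the conclusion holds.
m = 8: 8² + 17 = 81 = 9², a perfect square.
So m = 8 is the smallest counterexample.

m = 8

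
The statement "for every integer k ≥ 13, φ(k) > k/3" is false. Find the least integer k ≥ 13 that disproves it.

k = 18

A counterexample is any integer k ≥ 13 such that the claim fails; we check each in order.
k = 13: φ(13) = 12 and 13/3 = 13/3, so φ(13) > 13/3.
k = 14: φ(14) = 6 and 14/3 = 14/3, so φ(14) > 14/3.
k = 15: φ(15) = 8 and 15/3 = 5, so φ(15) > 15/3.
k = 16: φ(16) = 8 and 16/3 = 16/3, so φ(16) > 16/3.
k = 17: φ(17) = 16 and 17/3 = 17/3, so φ(17) > 17/3.
k = 18: φ(18) = 6 and 18/3 = 6, so φ(18) ≤ 18/3.
Hence k = 18 is a counterexample.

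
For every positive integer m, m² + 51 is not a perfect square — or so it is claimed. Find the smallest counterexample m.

The first 6 eligible values, up to m = 6, all satisfy the conclusion.
m = 7: 7² + 51 = 100 = 10², a perfect square.
So m = 7 is the smallest counterexample.

m = 7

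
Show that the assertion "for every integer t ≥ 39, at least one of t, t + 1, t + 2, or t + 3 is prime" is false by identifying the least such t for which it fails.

A counterexample is any integer t ≥ 39 such that t, t + 1, t + 2, t + 3 are all composite; we check each in order.
The first 9 eligible values, up to t = 47, all satisfy the conclusion.
t = 48: 48 = 2 × 24; 49 = 7 × 7; 50 = 2 × 25; 51 = 3 × 17 — all composite.

t = 48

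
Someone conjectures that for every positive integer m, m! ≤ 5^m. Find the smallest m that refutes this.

m = 12

A counterexample is any positive integer m such that m! > 5^m; we check each in order.
For m = 1, 2, 3, 4, …, 9, 10, 11 the conclusion holds.
m = 12: m! = 479001600 and 5^m = 244140625, so 479001600 > 244140625.
Hence m = 12 is a counterexample.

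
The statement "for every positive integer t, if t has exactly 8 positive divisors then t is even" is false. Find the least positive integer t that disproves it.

Check each positive integer t in order until t has exactly 8 positive divisors but t is odd.
The first 12 eligible values, up to t = 104, all satisfy the conclusion.
t = 105: divisors of 105: 1, 3, 5, 7, 15, 21, 35, 105; 105 is odd.

t = 105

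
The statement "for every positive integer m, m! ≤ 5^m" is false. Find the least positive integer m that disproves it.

m = 12

A counterexample is any positive integer m such that m! > 5^m; we check each in order.
The first 11 eligible values, up to m = 11, all satisfy the conclusion.
m = 12: m! = 479001600 and 5^m = 244140625, so 479001600 > 244140625.
Thus m = 12 disproves the claim, and no smaller m works.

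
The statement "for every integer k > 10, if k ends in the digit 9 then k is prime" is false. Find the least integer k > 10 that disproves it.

k = 39

Check each integer k > 10 in order until k ends in the digit 9 but k is not prime.
k = 19: 19 ends in 9 and is prime.
k = 29: 29 ends in 9 and is prime.
k = 39: 39 ends in 9; 39 = 3 × 13, composite.
So k = 39 is the smallest counterexample.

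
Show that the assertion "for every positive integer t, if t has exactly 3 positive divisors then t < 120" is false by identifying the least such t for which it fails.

Check each positive integer t in order until t has exactly 3 positive divisors but the claim fails.
t = 4: τ(4) = 3; 4 < 120.
t = 9: τ(9) = 3; 9 < 120.
t = 25: τ(25) = 3; 25 < 120.
t = 49: τ(49) = 3; 49 < 120.
t = 121: τ(121) = 3; 121 ≥ 120.

t = 121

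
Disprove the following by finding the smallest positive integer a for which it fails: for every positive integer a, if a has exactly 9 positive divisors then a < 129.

a = 196

Check each positive integer a in order until a has exactly 9 positive divisors but the claim fails.
a = 36: τ(36) = 9; 36 < 129.
a = 100: τ(100) = 9; 100 < 129.
a = 196: τ(196) = 9; 196 ≥ 129.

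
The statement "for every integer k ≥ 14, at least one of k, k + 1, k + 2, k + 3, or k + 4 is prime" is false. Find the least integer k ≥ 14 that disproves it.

Check each integer k ≥ 14 in order until k, k + 1, k + 2, k + 3, k + 4 are all composite.
For k = 14, 15, 16, 17, 18, 19, 20, 21, 22, 23 the conclusion holds.
k = 24: 24 = 2 × 12; 25 = 5 × 5; 26 = 2 × 13; 27 = 3 × 9; 28 = 2 × 14 — all composite.
Hence k = 24 is a counterexample.

k = 24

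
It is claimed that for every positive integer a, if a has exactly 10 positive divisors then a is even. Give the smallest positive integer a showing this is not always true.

a = 405

A counterexample is any positive integer a such that a has exactly 10 positive divisors but a is odd; we check each in order.
The first 9 eligible values, up to a = 368, all satisfy the conclusion.
a = 405: divisors of 405: 10 divisors; 405 is odd.
Hence a = 405 is a counterexample.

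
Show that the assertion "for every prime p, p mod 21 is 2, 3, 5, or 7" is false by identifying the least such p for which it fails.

A counterexample is any prime p such that the claim fails; we check each in order.
For p = 2, 3, 5, 7 the conclusion holds.
p = 11: 11 mod 21 = 11 — not in {2, 3, 5, 7}.

p = 11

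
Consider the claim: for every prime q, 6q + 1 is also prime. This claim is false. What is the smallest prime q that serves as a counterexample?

The first 7 eligible values, up to q = 17, all satisfy the conclusion.
q = 19: 6q + 1 = 115 = 5 × 23, not prime.

q = 19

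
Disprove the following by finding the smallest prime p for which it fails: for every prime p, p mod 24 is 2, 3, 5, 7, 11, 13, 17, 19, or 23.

p = 73

A counterexample is any prime p such that the claim fails; we check each in order.
The first 20 eligible values, up to p = 71, all satisfy the conclusion.
p = 73: 73 mod 24 = 1 — not in {2, 3, 5, 7, 11, 13, 17, 19, 23}.
Thus p = 73 disproves the claim, and no smaller p works.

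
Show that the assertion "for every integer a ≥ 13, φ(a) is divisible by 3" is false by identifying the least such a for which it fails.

a = 13: φ(13) = 12; 12 mod 3 = 0.
a = 14: φ(14) = 6; 6 mod 3 = 0.
a = 15: φ(15) = 8; 8 mod 3 = 2.
Thus a = 15 disproves the claim, and no smaller a works.

a = 15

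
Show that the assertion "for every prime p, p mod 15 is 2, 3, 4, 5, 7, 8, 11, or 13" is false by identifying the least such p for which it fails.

A counterexample is any prime p such that the claim fails; we check each in order.
For p = 2, 3, 5, 7, 11, 13, 17, 19, 23 the conclusion holds.
p = 29: 29 mod 15 = 14 — not in {2, 3, 4, 5, 7, 8, 11, 13}.
So p = 29 is the smallest counterexample.

p = 29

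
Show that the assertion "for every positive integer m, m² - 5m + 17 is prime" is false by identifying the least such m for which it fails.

m = 13

A counterexample is any positive integer m such that m² - 5m + 17 is not prime; we check each in order.
The first 12 eligible values, up to m = 12, all satisfy the conclusion.
m = 13: m² - 5m + 17 = 121 = 11 × 11, composite.
So m = 13 is the smallest counterexample.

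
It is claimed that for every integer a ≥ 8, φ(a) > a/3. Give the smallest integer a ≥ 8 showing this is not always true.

The first 4 eligible values, up to a = 11, all satisfy the conclusion.
a = 12: φ(12) = 4 and 12/3 = 4, so φ(12) ≤ 12/3.
Hence a = 12 is a counterexample.

a = 12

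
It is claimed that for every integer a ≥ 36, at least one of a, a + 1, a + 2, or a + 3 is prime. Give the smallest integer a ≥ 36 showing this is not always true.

Check each integer a ≥ 36 in order until a, a + 1, a + 2, a + 3 are all composite.
For a = 36, 37, 38, 39, …, 45, 46, 47 the conclusion holds.
a = 48: 48 = 2 × 24; 49 = 7 × 7; 50 = 2 × 25; 51 = 3 × 17 — all composite.

a = 48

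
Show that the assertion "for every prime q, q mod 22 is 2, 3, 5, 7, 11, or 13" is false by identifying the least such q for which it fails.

q = 17

Check each prime q in order until the claim fails.
q = 2: 2 mod 22 = 2.
q = 3: 3 mod 22 = 3.
q = 5: 5 mod 22 = 5.
q = 7: 7 mod 22 = 7.
q = 11: 11 mod 22 = 11.
q = 13: 13 mod 22 = 13.
q = 17: 17 mod 22 = 17 — not in {2, 3, 5, 7, 11, 13}.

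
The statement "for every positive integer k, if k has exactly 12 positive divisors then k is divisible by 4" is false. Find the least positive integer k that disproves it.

Check each positive integer k in order until k has exactly 12 positive divisors but k is not divisible by 4.
k = 60: τ(60) = 12; 60 mod 4 = 0.
k = 72: τ(72) = 12; 72 mod 4 = 0.
k = 84: τ(84) = 12; 84 mod 4 = 0.
k = 90: τ(90) = 12; 90 mod 4 = 2.
Thus k = 90 disproves the claim, and no smaller k works.

k = 90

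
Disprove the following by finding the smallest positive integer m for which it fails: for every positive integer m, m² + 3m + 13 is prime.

m = 1: m² + 3m + 13 = 17, prime.
m = 2: m² + 3m + 13 = 23, prime.
m = 3: m² + 3m + 13 = 31, prime.
m = 4: m² + 3m + 13 = 41, prime.
m = 5: m² + 3m + 13 = 53, prime.
m = 6: m² + 3m + 13 = 67, prime.
m = 7: m² + 3m + 13 = 83, prime.
m = 8: m² + 3m + 13 = 101, prime.
m = 9: m² + 3m + 13 = 121 = 11 × 11, composite.

m = 9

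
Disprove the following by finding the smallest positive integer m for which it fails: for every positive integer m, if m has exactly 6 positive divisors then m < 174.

We need the least positive integer m for which m has exactly 6 positive divisors but the claim fails.
For m = 12, 18, 20, 28, …, 164, 171, 172 the conclusion holds.
m = 175: τ(175) = 6; 175 ≥ 174.

m = 175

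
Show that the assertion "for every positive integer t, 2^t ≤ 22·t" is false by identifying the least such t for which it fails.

t = 8

We need the least positive integer t for which 2^t > 22·t.
t = 1: 2^t = 2 and 22·t = 22, so 2 ≤ 22.
t = 2: 2^t = 4 and 22·t = 44, so 4 ≤ 44.
t = 3: 2^t = 8 and 22·t = 66, so 8 ≤ 66.
t = 4: 2^t = 16 and 22·t = 88, so 16 ≤ 88.
t = 5: 2^t = 32 and 22·t = 110, so 32 ≤ 110.
t = 6: 2^t = 64 and 22·t = 132, so 64 ≤ 132.
t = 7: 2^t = 128 and 22·t = 154, so 128 ≤ 154.
t = 8: 2^t = 256 and 22·t = 176, so 256 > 176.
So t = 8 is the smallest counterexample.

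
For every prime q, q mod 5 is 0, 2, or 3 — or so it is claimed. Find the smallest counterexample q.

q = 11

We need the least prime q for which the claim fails.
For q = 2, 3, 5, 7 the conclusion holds.
q = 11: 11 mod 5 = 1 — not in {0, 2, 3}.
Thus q = 11 disproves the claim, and no smaller q works.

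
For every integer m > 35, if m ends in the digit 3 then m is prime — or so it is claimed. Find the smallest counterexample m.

A counterexample is any integer m > 35 such that m ends in the digit 3 but m is not prime; we check each in order.
m = 43: 43 ends in 3 and is prime.
m = 53: 53 ends in 3 and is prime.
m = 63: 63 ends in 3; 63 = 3 × 21, composite.
So m = 63 is the smallest counterexample.

m = 63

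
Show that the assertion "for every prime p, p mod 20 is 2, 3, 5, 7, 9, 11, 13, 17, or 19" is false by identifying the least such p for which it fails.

We need the least prime p for which the claim fails.
The first 12 eligible values, up to p = 37, all satisfy the conclusion.
p = 41: 41 mod 20 = 1 — not in {2, 3, 5, 7, 9, 11, 13, 17, 19}.
So p = 41 is the smallest counterexample.

p = 41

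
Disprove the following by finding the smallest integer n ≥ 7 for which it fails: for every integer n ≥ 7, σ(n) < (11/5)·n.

n = 12

Check each integer n ≥ 7 in order until the claim fails.
The first 5 eligible values, up to n = 11, all satisfy the conclusion.
n = 12: σ(12) = 28; 28 ≥ 132/5.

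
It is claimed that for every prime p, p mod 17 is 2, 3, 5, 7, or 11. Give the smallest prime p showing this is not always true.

p = 13

p = 2: 2 mod 17 = 2.
p = 3: 3 mod 17 = 3.
p = 5: 5 mod 17 = 5.
p = 7: 7 mod 17 = 7.
p = 11: 11 mod 17 = 11.
p = 13: 13 mod 17 = 13 — not in {2, 3, 5, 7, 11}.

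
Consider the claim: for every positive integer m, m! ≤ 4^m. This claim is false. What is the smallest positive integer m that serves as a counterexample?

m = 9

Check each positive integer m in order until m! > 4^m.
m = 1: m! = 1 and 4^m = 4, so 1 ≤ 4.
m = 2: m! = 2 and 4^m = 16, so 2 ≤ 16.
m = 3: m! = 6 and 4^m = 64, so 6 ≤ 64.
m = 4: m! = 24 and 4^m = 256, so 24 ≤ 256.
m = 5: m! = 120 and 4^m = 1024, so 120 ≤ 1024.
m = 6: m! = 720 and 4^m = 4096, so 720 ≤ 4096.
m = 7: m! = 5040 and 4^m = 16384, so 5040 ≤ 16384.
m = 8: m! = 40320 and 4^m = 65536, so 40320 ≤ 65536.
m = 9: m! = 362880 and 4^m = 262144, so 362880 > 262144.
So m = 9 is the smallest counterexample.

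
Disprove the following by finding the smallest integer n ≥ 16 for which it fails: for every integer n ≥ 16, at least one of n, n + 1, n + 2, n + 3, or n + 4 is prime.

We need the least integer n ≥ 16 for which n, n + 1, n + 2, n + 3, n + 4 are all composite.
For n = 16, 17, 18, 19, 20, 21, 22, 23 the conclusion holds.
n = 24: 24 = 2 × 12; 25 = 5 × 5; 26 = 2 × 13; 27 = 3 × 9; 28 = 2 × 14 — all composite.
Hence n = 24 is a counterexample.

n = 24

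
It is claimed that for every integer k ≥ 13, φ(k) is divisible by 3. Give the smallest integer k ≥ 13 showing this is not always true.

We need the least integer k ≥ 13 for which φ(k) is not divisible by 3.
k = 13: φ(13) = 12; 12 mod 3 = 0.
k = 14: φ(14) = 6; 6 mod 3 = 0.
k = 15: φ(15) = 8; 8 mod 3 = 2.
Thus k = 15 disproves the claim, and no smaller k works.

k = 15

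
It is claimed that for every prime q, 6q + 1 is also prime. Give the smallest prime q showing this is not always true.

A counterexample is any prime q such that 6q + 1 is not prime; we check each in order.
q = 2: 6q + 1 = 13, prime.
q = 3: 6q + 1 = 19, prime.
q = 5: 6q + 1 = 31, prime.
q = 7: 6q + 1 = 43, prime.
q = 11: 6q + 1 = 67, prime.
q = 13: 6q + 1 = 79, prime.
q = 17: 6q + 1 = 103, prime.
q = 19: 6q + 1 = 115 = 5 × 23, not prime.

q = 19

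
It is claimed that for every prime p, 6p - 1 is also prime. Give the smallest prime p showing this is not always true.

Check each prime p in order until 6p - 1 is not prime.
The first 4 eligible values, up to p = 7, all satisfy the conclusion.
p = 11: 6p - 1 = 65 = 5 × 13, not prime.

p = 11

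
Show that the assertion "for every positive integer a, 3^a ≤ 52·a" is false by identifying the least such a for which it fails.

We need the least positive integer a for which 3^a > 52·a.
a = 1: 3^a = 3 and 52·a = 52, so 3 ≤ 52.
a = 2: 3^a = 9 and 52·a = 104, so 9 ≤ 104.
a = 3: 3^a = 27 and 52·a = 156, so 27 ≤ 156.
a = 4: 3^a = 81 and 52·a = 208, so 81 ≤ 208.
a = 5: 3^a = 243 and 52·a = 260, so 243 ≤ 260.
a = 6: 3^a = 729 and 52·a = 312, so 729 > 312.

a = 6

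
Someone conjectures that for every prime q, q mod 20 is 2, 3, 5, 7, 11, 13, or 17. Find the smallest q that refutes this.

q = 19

We need the least prime q for which the claim fails.
For q = 2, 3, 5, 7, 11, 13, 17 the conclusion holds.
q = 19: 19 mod 20 = 19 — not in {2, 3, 5, 7, 11, 13, 17}.
So q = 19 is the smallest counterexample.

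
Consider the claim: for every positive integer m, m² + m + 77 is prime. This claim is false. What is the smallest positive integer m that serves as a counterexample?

m = 6

We need the least positive integer m for which m² + m + 77 is not prime.
m = 1: m² + m + 77 = 79, prime.
m = 2: m² + m + 77 = 83, prime.
m = 3: m² + m + 77 = 89, prime.
m = 4: m² + m + 77 = 97, prime.
m = 5: m² + m + 77 = 107, prime.
m = 6: m² + m + 77 = 119 = 7 × 17, composite.
Hence m = 6 is a counterexample.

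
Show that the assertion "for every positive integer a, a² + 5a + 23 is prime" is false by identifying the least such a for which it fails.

a = 14

For a = 1, 2, 3, 4, …, 11, 12, 13 the conclusion holds.
a = 14: a² + 5a + 23 = 289 = 17 × 17, composite.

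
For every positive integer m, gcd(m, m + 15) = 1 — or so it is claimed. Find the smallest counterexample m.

A counterexample is any positive integer m such that gcd(m, m + 15) > 1; we check each in order.
m = 1: gcd(1, 16) = 1.
m = 2: gcd(2, 17) = 1.
m = 3: gcd(3, 18) = 3.
Thus m = 3 disproves the claim, and no smaller m works.

m = 3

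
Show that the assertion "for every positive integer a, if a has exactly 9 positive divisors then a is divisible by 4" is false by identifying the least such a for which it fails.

a = 225

We need the least positive integer a for which a has exactly 9 positive divisors but a is not divisible by 4.
For a = 36, 100, 196 the conclusion holds.
a = 225: τ(225) = 9; 225 mod 4 = 1.
So a = 225 is the smallest counterexample.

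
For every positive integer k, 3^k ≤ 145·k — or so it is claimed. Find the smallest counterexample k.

The first 6 eligible values, up to k = 6, all satisfy the conclusion.
k = 7: 3^k = 2187 and 145·k = 1015, so 2187 > 1015.

k = 7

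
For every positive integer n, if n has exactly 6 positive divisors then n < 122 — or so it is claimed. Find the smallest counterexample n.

n = 124

Check each positive integer n in order until n has exactly 6 positive divisors but the claim fails.
For n = 12, 18, 20, 28, …, 99, 116, 117 the conclusion holds.
n = 124: τ(124) = 6; 124 ≥ 122.
Hence n = 124 is a counterexample.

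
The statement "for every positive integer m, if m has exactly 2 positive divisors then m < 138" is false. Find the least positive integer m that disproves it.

m = 139

The first 33 eligible values, up to m = 137, all satisfy the conclusion.
m = 139: τ(139) = 2; 139 ≥ 138.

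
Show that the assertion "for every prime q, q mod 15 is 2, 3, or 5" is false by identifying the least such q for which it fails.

We need the least prime q for which the claim fails.
q = 2: 2 mod 15 = 2.
q = 3: 3 mod 15 = 3.
q = 5: 5 mod 15 = 5.
q = 7: 7 mod 15 = 7 — not in {2, 3, 5}.
Hence q = 7 is a counterexample.

q = 7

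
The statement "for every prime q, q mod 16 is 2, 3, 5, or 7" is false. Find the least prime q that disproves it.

q = 2: 2 mod 16 = 2.
q = 3: 3 mod 16 = 3.
q = 5: 5 mod 16 = 5.
q = 7: 7 mod 16 = 7.
q = 11: 11 mod 16 = 11 — not in {2, 3, 5, 7}.

q = 11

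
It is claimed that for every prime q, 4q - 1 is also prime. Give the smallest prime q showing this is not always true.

q = 7

For q = 2, 3, 5 the conclusion holds.
q = 7: 4q - 1 = 27 = 3 × 9, not prime.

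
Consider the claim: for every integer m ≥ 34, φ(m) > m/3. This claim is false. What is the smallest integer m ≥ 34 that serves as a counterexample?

m = 34: φ(34) = 16 and 34/3 = 34/3, so φ(34) > 34/3.
m = 35: φ(35) = 24 and 35/3 = 35/3, so φ(35) > 35/3.
m = 36: φ(36) = 12 and 36/3 = 12, so φ(36) ≤ 36/3.
Thus m = 36 disproves the claim, and no smaller m works.

m = 36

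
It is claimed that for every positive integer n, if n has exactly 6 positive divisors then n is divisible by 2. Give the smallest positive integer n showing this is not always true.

A counterexample is any positive integer n such that n has exactly 6 positive divisors but n is not divisible by 2; we check each in order.
The first 6 eligible values, up to n = 44, all satisfy the conclusion.
n = 45: τ(45) = 6; 45 mod 2 = 1.
Hence n = 45 is a counterexample.

n = 45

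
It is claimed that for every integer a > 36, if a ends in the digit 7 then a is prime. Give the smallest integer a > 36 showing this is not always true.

Check each integer a > 36 in order until a ends in the digit 7 but a is not prime.
For a = 37, 47 the conclusion holds.
a = 57: 57 ends in 7; 57 = 3 × 19, composite.
So a = 57 is the smallest counterexample.

a = 57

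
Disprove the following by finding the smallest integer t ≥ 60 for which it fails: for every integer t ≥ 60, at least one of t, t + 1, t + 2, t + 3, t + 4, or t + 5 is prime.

The first 30 eligible values, up to t = 89, all satisfy the conclusion.
t = 90: 90 = 2 × 45; 91 = 7 × 13; 92 = 2 × 46; 93 = 3 × 31; 94 = 2 × 47; 95 = 5 × 19 — all composite.

t = 90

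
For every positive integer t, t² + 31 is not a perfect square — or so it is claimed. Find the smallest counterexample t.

A counterexample is any positive integer t such that t² + 31 is a perfect square; we check each in order.
For t = 1, 2, 3, 4, …, 12, 13, 14 the conclusion holds.
t = 15: 15² + 31 = 256 = 16², a perfect square.
Hence t = 15 is a counterexample.

t = 15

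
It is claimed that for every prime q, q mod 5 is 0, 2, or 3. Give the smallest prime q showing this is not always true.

A counterexample is any prime q such that the claim fails; we check each in order.
q = 2: 2 mod 5 = 2.
q = 3: 3 mod 5 = 3.
q = 5: 5 mod 5 = 0.
q = 7: 7 mod 5 = 2.
q = 11: 11 mod 5 = 1 — not in {0, 2, 3}.

q = 11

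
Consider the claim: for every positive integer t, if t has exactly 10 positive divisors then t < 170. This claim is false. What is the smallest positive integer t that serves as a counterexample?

Check each positive integer t in order until t has exactly 10 positive divisors but the claim fails.
t = 48: τ(48) = 10; 48 < 170.
t = 80: τ(80) = 10; 80 < 170.
t = 112: τ(112) = 10; 112 < 170.
t = 162: τ(162) = 10; 162 < 170.
t = 176: τ(176) = 10; 176 ≥ 170.

t = 176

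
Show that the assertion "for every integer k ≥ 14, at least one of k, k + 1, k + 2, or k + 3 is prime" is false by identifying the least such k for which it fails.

k = 24

A counterexample is any integer k ≥ 14 such that k, k + 1, k + 2, k + 3 are all composite; we check each in order.
For k = 14, 15, 16, 17, 18, 19, 20, 21, 22, 23 the conclusion holds.
k = 24: 24 = 2 × 12; 25 = 5 × 5; 26 = 2 × 13; 27 = 3 × 9 — all composite.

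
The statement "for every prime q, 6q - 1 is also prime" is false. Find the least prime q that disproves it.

q = 11

The first 4 eligible values, up to q = 7, all satisfy the conclusion.
q = 11: 6q - 1 = 65 = 5 × 13, not prime.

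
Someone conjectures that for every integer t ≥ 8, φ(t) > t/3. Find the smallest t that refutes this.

t = 12

t = 8: φ(8) = 4 and 8/3 = 8/3, so φ(8) > 8/3.
t = 9: φ(9) = 6 and 9/3 = 3, so φ(9) > 9/3.
t = 10: φ(10) = 4 and 10/3 = 10/3, so φ(10) > 10/3.
t = 11: φ(11) = 10 and 11/3 = 11/3, so φ(11) > 11/3.
t = 12: φ(12) = 4 and 12/3 = 4, so φ(12) ≤ 12/3.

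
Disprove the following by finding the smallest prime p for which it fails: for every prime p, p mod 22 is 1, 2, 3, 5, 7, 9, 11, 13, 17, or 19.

p = 37

We need the least prime p for which the claim fails.
For p = 2, 3, 5, 7, …, 23, 29, 31 the conclusion holds.
p = 37: 37 mod 22 = 15 — not in {1, 2, 3, 5, 7, 9, 11, 13, 17, 19}.
So p = 37 is the smallest counterexample.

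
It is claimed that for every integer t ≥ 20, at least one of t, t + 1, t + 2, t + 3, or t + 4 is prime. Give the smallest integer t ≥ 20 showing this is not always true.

t = 24

Check each integer t ≥ 20 in order until t, t + 1, t + 2, t + 3, t + 4 are all composite.
t = 20: 23 is prime.
t = 21: 23 is prime.
t = 22: 23 is prime.
t = 23: 23 is prime.
t = 24: 24 = 2 × 12; 25 = 5 × 5; 26 = 2 × 13; 27 = 3 × 9; 28 = 2 × 14 — all composite.
Hence t = 24 is a counterexample.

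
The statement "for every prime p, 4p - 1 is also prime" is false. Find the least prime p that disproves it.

p = 7

We need the least prime p for which 4p - 1 is not prime.
p = 2: 4p - 1 = 7, prime.
p = 3: 4p - 1 = 11, prime.
p = 5: 4p - 1 = 19, prime.
p = 7: 4p - 1 = 27 = 3 × 9, not prime.
So p = 7 is the smallest counterexample.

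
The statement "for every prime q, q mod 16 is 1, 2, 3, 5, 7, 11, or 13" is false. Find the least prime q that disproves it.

q = 31

We need the least prime q for which the claim fails.
For q = 2, 3, 5, 7, 11, 13, 17, 19, 23, 29 the conclusion holds.
q = 31: 31 mod 16 = 15 — not in {1, 2, 3, 5, 7, 11, 13}.
Hence q = 31 is a counterexample.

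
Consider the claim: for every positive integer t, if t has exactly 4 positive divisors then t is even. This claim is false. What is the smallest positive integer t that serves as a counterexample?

t = 15

t = 6: divisors of 6: 1, 2, 3, 6; 6 is even.
t = 8: divisors of 8: 1, 2, 4, 8; 8 is even.
t = 10: divisors of 10: 1, 2, 5, 10; 10 is even.
t = 14: divisors of 14: 1, 2, 7, 14; 14 is even.
t = 15: divisors of 15: 1, 3, 5, 15; 15 is odd.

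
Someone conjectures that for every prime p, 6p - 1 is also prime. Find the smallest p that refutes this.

p = 11

p = 2: 6p - 1 = 11, prime.
p = 3: 6p - 1 = 17, prime.
p = 5: 6p - 1 = 29, prime.
p = 7: 6p - 1 = 41, prime.
p = 11: 6p - 1 = 65 = 5 × 13, not prime.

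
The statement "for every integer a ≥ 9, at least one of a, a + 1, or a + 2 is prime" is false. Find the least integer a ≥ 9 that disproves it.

a = 14

We need the least integer a ≥ 9 for which a, a + 1, a + 2 are all composite.
The first 5 eligible values, up to a = 13, all satisfy the conclusion.
a = 14: 14 = 2 × 7; 15 = 3 × 5; 16 = 2 × 8 — all composite.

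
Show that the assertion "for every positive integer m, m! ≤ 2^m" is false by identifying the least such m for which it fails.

m = 4

We need the least positive integer m for which m! > 2^m.
For m = 1, 2, 3 the conclusion holds.
m = 4: m! = 24 and 2^m = 16, so 24 > 16.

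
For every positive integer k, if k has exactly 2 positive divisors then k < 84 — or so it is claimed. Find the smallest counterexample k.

k = 89

For k = 2, 3, 5, 7, …, 73, 79, 83 the conclusion holds.
k = 89: τ(89) = 2; 89 ≥ 84.
Thus k = 89 disproves the claim, and no smaller k works.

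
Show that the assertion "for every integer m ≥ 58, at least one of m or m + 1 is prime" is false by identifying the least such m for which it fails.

m = 62

We need the least integer m ≥ 58 for which m, m + 1 are both composite.
For m = 58, 59, 60, 61 the conclusion holds.
m = 62: 62 = 2 × 31; 63 = 3 × 21 — both composite.
So m = 62 is the smallest counterexample.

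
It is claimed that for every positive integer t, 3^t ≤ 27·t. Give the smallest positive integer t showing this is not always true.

t = 5

We need the least positive integer t for which 3^t > 27·t.
For t = 1, 2, 3, 4 the conclusion holds.
t = 5: 3^t = 243 and 27·t = 135, so 243 > 135.
Hence t = 5 is a counterexample.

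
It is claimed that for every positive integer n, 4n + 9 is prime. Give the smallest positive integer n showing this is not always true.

A counterexample is any positive integer n such that 4n + 9 is not prime; we check each in order.
n = 1: 4n + 9 = 13, prime.
n = 2: 4n + 9 = 17, prime.
n = 3: 4n + 9 = 21 = 3 × 7, composite.
So n = 3 is the smallest counterexample.

n = 3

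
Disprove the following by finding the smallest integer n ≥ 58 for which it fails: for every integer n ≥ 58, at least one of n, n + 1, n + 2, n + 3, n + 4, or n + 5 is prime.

A counterexample is any integer n ≥ 58 such that n, n + 1, n + 2, n + 3, n + 4, n + 5 are all composite; we check each in order.
The first 32 eligible values, up to n = 89, all satisfy the conclusion.
n = 90: 90 = 2 × 45; 91 = 7 × 13; 92 = 2 × 46; 93 = 3 × 31; 94 = 2 × 47; 95 = 5 × 19 — all composite.

n = 90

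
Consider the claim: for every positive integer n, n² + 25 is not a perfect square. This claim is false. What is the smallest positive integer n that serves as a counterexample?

Check each positive integer n in order until n² + 25 is a perfect square.
The first 11 eligible values, up to n = 11, all satisfy the conclusion.
n = 12: 12² + 25 = 169 = 13², a perfect square.
Thus n = 12 disproves the claim, and no smaller n works.

n = 12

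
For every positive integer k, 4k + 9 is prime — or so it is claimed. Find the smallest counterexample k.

k = 3

For k = 1, 2 the conclusion holds.
k = 3: 4k + 9 = 21 = 3 × 7, composite.
So k = 3 is the smallest counterexample.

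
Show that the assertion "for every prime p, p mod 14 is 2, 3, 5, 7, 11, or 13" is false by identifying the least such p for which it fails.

Check each prime p in order until the claim fails.
The first 8 eligible values, up to p = 19, all satisfy the conclusion.
p = 23: 23 mod 14 = 9 — not in {2, 3, 5, 7, 11, 13}.
Hence p = 23 is a counterexample.

p = 23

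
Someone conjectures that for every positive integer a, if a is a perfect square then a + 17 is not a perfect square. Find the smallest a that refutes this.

Check each positive integer a in order until a is a perfect square but a + 17 is a perfect square.
For a = 1, 4, 9, 16, 25, 36, 49 the conclusion holds.
a = 64: 64 = 8² and 64 + 17 = 81 = 9².
So a = 64 is the smallest counterexample.

a = 64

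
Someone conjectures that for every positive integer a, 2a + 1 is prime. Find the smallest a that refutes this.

a = 4

a = 1: 2a + 1 = 3, prime.
a = 2: 2a + 1 = 5, prime.
a = 3: 2a + 1 = 7, prime.
a = 4: 2a + 1 = 9 = 3 × 3, composite.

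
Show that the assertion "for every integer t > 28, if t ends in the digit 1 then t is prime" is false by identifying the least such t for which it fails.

t = 51

A counterexample is any integer t > 28 such that t ends in the digit 1 but t is not prime; we check each in order.
t = 31: 31 ends in 1 and is prime.
t = 41: 41 ends in 1 and is prime.
t = 51: 51 ends in 1; 51 = 3 × 17, composite.
Thus t = 51 disproves the claim, and no smaller t works.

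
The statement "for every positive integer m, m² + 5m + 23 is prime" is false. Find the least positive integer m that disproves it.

The first 13 eligible values, up to m = 13, all satisfy the conclusion.
m = 14: m² + 5m + 23 = 289 = 17 × 17, composite.

m = 14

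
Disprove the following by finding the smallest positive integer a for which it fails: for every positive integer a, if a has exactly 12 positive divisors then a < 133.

a = 140

We need the least positive integer a for which a has exactly 12 positive divisors but the claim fails.
For a = 60, 72, 84, 90, 96, 108, 126, 132 the conclusion holds.
a = 140: τ(140) = 12; 140 ≥ 133.
So a = 140 is the smallest counterexample.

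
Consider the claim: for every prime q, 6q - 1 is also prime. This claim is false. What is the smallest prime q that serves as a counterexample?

Check each prime q in order until 6q - 1 is not prime.
For q = 2, 3, 5, 7 the conclusion holds.
q = 11: 6q - 1 = 65 = 5 × 13, not prime.
So q = 11 is the smallest counterexample.

q = 11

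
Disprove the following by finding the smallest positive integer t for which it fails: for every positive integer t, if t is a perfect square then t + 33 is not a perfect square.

For t = 1, 4, 9 the conclusion holds.
t = 16: 16 = 4² and 16 + 33 = 49 = 7².
So t = 16 is the smallest counterexample.

t = 16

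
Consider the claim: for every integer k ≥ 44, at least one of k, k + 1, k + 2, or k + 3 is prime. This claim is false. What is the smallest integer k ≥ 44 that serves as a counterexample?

We need the least integer k ≥ 44 for which k, k + 1, k + 2, k + 3 are all composite.
For k = 44, 45, 46, 47 the conclusion holds.
k = 48: 48 = 2 × 24; 49 = 7 × 7; 50 = 2 × 25; 51 = 3 × 17 — all composite.

k = 48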